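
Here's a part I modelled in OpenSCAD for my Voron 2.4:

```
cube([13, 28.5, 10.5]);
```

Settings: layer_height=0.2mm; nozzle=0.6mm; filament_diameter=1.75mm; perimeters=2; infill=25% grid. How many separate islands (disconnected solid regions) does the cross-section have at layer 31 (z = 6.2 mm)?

At z = 6.2 mm: the cube is present — its section is the full 13×28.5 rectangle. Overall, the cross-section is a single solid region. Island count = 1.

1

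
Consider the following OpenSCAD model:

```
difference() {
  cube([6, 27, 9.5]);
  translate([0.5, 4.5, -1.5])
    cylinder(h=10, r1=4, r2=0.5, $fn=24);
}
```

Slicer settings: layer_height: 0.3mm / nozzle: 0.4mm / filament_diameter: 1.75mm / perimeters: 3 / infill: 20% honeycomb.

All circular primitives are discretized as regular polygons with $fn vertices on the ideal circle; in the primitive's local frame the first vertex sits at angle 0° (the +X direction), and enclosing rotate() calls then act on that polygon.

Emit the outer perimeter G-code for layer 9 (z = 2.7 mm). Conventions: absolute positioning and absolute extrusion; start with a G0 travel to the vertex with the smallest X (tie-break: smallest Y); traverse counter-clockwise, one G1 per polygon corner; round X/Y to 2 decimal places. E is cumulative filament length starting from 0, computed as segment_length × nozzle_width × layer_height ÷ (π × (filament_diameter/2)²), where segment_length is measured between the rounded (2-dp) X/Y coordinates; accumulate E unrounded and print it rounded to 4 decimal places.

G0 X0.00 Y0.00 Z2.70
G1 X6.00 Y0.00 E0.2993
G1 X6.00 Y27.00 E1.6464
G1 X0.00 Y27.00 E1.9457
G1 X0.00 Y6.96 E2.9455
G1 X0.50 Y7.03 E2.9707
G1 X1.15 Y6.94 E3.0034
G1 X1.77 Y6.69 E3.0368
G1 X2.29 Y6.29 E3.0695
G1 X2.69 Y5.76 E3.1027
G1 X2.94 Y5.15 E3.1355
G1 X3.03 Y4.50 E3.1683
G1 X2.94 Y3.85 E3.2010
G1 X2.69 Y3.23 E3.2344
G1 X2.29 Y2.71 E3.2671
G1 X1.77 Y2.31 E3.2998
G1 X1.15 Y2.06 E3.3332
G1 X0.50 Y1.97 E3.3659
G1 X0.00 Y2.04 E3.3911
G1 X0.00 Y0.00 E3.4929

At z = 2.7 mm: the 6×27 cube contributes its full rectangle; the cone at (0.5, 4.5): at t=0.420 of its height the radius interpolates to r₁+(r₂−r₁)t = 2.530, giving a regular 24-gon of that circumradius; Subtracting the remaining from the first: starting from the 6×27 cube, the cone at (0.5, 4.5) partially overlaps it — only the 12.44 mm² overlap (of its 19.88 mm²) is removed, clipping the outline — 1 connected region. The outline is a single polygon with 19 vertices. Extrusion per mm of travel: 0.4 × 0.3 / (π × 0.875²) = 0.049890. Accumulating E over each segment gives final E = 3.4929.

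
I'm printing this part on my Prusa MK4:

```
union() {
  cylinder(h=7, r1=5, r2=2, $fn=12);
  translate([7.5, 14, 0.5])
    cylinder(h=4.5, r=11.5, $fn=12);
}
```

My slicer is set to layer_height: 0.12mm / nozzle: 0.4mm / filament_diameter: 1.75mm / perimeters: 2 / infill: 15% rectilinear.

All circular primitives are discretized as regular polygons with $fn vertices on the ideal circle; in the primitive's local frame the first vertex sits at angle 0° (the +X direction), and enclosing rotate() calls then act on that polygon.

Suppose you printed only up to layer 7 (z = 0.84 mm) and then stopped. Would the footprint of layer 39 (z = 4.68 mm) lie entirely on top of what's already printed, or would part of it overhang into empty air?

entirely on top

Compare the two slices. At z = 0.84: the cone contributes a regular 12-gon of circumradius 4.640 (interpolated between r1=5 and r2=2 at t=0.120) (area = (12/2)·4.640²·sin(360°/12) = 64.59 mm²); the cylinder at (7.5, 14): section is a regular 12-gon, circumradius r=11.5 (area = (12/2)·11.500²·sin(360°/12) = 396.75 mm²); Merging all regions: the regions partially overlap — summed areas 461.34 mm² minus the doubly-counted overlap 0.10 mm² gives 461.24 mm² — area = 461.24 mm². At z = 4.68: the cone contributes a regular 12-gon of circumradius 2.994 (interpolated between r1=5 and r2=2 at t=0.669) (area = (12/2)·2.994²·sin(360°/12) = 26.90 mm²); the cylinder at (7.5, 14): section is a regular 12-gon, circumradius r=11.5 (area = (12/2)·11.500²·sin(360°/12) = 396.75 mm²); Merging all regions: the 2 present regions are separate (no shared area or edge), so areas and boundary lengths simply add and each stays a separate island — area = 423.65 mm². Checking containment: the cross-section at z = 4.68 is a subset of the cross-section at z = 0.84.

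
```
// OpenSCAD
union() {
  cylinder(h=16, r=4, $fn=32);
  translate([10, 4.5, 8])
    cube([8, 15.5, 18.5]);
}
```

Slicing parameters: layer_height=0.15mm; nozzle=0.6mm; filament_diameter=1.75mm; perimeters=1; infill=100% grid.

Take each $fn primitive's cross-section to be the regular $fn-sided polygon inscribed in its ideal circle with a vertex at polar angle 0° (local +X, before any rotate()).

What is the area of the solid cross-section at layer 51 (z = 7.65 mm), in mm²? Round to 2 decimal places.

At z = 7.65 mm: the r=4 cylinder gives a regular 32-gon of circumradius 4 (constant along its height) (area = (32/2)·4.000²·sin(360°/32) = 49.94 mm²); the cube at (10, 4.5) is absent (z outside [8, 26.5]); Combining (union): only the r=4 cylinder is present, so the union is just that shape — area = 49.94 mm². Overall, the cross-section is a single solid region. Net area = 49.94 mm².

49.94 mm²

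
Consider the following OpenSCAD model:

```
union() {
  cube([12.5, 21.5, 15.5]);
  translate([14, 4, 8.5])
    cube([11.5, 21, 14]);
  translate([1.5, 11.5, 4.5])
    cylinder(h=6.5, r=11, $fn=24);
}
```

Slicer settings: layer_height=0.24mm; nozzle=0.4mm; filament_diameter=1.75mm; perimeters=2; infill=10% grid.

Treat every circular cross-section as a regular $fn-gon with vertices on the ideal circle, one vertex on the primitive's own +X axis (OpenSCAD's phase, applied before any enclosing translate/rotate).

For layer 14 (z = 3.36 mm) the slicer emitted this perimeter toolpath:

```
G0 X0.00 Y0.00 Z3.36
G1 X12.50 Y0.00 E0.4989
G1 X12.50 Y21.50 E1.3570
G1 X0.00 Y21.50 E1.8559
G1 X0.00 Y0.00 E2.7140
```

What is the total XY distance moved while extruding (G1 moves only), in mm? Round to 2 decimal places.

68.00 mm

Sum the Euclidean lengths of each G1 segment: total = 68.00 mm.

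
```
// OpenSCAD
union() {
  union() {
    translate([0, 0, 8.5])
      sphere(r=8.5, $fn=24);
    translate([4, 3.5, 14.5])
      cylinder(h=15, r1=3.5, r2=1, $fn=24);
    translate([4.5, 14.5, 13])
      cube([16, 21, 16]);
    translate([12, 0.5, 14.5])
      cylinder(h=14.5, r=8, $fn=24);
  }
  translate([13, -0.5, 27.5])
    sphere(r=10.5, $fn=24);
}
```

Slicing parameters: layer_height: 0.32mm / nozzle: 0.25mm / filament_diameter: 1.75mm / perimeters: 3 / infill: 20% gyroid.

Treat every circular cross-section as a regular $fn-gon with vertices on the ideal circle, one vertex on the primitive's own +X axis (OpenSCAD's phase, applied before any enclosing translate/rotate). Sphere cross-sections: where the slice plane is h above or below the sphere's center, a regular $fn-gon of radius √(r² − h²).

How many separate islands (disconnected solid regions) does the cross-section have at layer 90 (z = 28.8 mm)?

At z = 28.8 mm: the sphere is not intersected at this z (|z−center|=20.300 > r=8.5); the cone at (4, 3.5) contributes a regular 24-gon of circumradius 1.117 (interpolated between r1=3.5 and r2=1 at t=0.953); the cube at (4.5, 14.5) is present — its section is the full 16×21 rectangle; the r=8 cylinder at (12, 0.5) contributes a regular 24-gon of circumradius 8; Merging all regions: the regions partially overlap (shared area 0.65 mm²), so overlapping operands fuse into one piece — 2 connected regions; the sphere at (13, -0.5): section is a regular 24-gon, circumradius = √(r²−h²) = √(10.5²−1.3²) = 10.419; Merging all regions: the regions partially overlap (shared area 201.10 mm²), so overlapping operands fuse into one piece — 2 connected regions. Overall, the cross-section has 2 separate islands. Island count = 2.

2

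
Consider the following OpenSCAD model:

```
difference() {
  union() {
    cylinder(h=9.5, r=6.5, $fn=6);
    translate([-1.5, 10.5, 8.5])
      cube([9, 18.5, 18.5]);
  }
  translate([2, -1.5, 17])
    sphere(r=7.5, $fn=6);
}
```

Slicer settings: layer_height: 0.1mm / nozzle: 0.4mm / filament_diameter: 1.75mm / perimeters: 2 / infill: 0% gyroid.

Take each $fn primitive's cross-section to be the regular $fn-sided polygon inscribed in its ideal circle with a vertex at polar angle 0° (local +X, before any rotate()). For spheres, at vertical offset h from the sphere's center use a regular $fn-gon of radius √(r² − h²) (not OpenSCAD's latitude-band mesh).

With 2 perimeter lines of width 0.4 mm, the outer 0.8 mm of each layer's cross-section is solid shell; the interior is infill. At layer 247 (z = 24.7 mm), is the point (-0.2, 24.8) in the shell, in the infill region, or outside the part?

At z = 24.7 mm: the cylinder does not reach this height (z outside [0, 9.5]); the 9×18.5 cube at (-1.5, 10.5) contributes its full rectangle; Combining (union): only the 9×18.5 cube at (-1.5, 10.5) is present, so the union is just that shape — 1 connected region; the sphere at (2, -1.5) is absent (|z−center|=7.700 > r=7.5); Taking the first minus the rest: none of the subtracted shapes is present at this height, so that combined region is unchanged — 1 connected region. Overall, the cross-section is a single solid region. The nearest boundary edge runs (-1.50, 29.00)→(-1.50, 10.50); distance from the point to it = 1.30 mm. The point is inside the cross-section and 1.30 mm from the nearest boundary — more than the 0.8 mm shell width (2 × 0.4), so it's in the infill interior.

infill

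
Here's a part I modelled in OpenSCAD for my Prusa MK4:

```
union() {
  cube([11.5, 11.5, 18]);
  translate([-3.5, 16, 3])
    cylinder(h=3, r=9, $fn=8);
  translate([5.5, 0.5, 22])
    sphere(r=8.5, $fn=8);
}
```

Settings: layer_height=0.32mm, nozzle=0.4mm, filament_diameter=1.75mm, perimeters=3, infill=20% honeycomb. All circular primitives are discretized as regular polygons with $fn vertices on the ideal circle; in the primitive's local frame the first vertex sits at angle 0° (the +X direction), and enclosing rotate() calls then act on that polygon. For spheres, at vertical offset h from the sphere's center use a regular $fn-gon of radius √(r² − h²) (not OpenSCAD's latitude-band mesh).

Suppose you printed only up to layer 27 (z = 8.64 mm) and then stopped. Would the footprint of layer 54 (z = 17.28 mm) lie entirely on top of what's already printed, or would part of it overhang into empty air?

Compare the two slices. At z = 8.64: the cube is present — its section is the full 11.5×11.5 rectangle (area 132.25 mm²); the cylinder at (-3.5, 16) is not intersected at this z (z outside [3, 6]); the sphere at (5.5, 0.5) is not intersected at this z (|z−center|=13.360 > r=8.5); Taking the union: only the 11.5×11.5 cube is present, so the union is just that shape — area = 132.25 mm². At z = 17.28: the cube (footprint 11.5×11.5) is included at this height (area 132.25 mm²); the cylinder at (-3.5, 16) does not reach this height (z outside [3, 6]); the r=8.5 sphere at (5.5, 0.5) slices to a regular 8-gon of circumradius 7.069 (√(r²−h²) with h=4.72 from center) (area = (8/2)·7.069²·sin(360°/8) = 141.34 mm²); Combining (union): the regions partially overlap — summed areas 273.59 mm² minus the doubly-counted overlap 72.07 mm² gives 201.52 mm² — area = 201.52 mm². Checking containment: at z = 17.28 the cross-section extends beyond the z = 8.64 cross-section by about 69.27 mm².

part overhangs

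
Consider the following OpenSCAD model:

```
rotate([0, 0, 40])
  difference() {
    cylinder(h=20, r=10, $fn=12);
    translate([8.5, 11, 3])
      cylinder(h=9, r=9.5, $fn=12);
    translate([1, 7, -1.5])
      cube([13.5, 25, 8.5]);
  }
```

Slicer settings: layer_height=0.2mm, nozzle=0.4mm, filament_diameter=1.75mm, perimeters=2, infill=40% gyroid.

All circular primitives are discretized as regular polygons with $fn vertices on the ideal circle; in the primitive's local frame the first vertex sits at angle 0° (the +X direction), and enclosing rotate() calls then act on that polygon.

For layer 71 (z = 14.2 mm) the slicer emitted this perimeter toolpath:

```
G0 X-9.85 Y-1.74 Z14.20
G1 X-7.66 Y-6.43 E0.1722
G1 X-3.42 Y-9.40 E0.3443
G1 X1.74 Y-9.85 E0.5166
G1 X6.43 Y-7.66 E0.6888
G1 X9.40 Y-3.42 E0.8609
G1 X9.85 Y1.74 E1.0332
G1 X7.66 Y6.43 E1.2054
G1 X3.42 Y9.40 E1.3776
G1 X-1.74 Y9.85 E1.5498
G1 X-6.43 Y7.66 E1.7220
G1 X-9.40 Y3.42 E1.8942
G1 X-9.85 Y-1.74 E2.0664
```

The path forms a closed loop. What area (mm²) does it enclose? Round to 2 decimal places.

300.13 mm²

Apply the shoelace formula to the sequence of (X, Y) vertices; enclosed area = 300.13 mm².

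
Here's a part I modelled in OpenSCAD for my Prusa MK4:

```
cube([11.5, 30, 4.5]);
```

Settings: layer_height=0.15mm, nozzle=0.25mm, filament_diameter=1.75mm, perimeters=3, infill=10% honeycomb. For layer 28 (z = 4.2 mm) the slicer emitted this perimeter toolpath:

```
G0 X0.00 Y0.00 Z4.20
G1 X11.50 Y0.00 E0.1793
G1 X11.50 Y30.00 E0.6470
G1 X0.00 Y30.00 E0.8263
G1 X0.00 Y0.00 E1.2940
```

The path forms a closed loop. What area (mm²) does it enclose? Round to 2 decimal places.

345.00 mm²

Apply the shoelace formula to the sequence of (X, Y) vertices; enclosed area = 345.00 mm².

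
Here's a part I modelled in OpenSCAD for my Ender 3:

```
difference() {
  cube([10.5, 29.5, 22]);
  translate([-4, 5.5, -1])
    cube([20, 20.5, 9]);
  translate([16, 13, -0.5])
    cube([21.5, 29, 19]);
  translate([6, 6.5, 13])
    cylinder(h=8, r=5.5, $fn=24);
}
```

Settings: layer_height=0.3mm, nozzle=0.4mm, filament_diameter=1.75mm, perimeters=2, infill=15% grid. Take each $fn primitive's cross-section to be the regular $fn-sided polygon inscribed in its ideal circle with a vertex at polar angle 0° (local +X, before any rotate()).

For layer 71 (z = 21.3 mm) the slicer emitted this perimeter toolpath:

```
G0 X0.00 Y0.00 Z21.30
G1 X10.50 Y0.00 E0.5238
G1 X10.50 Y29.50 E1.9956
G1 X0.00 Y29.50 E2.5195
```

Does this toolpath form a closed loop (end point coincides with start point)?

Start point (G0): (0.00, 0.00). End point (last G1): the path does not return to the start — open.

no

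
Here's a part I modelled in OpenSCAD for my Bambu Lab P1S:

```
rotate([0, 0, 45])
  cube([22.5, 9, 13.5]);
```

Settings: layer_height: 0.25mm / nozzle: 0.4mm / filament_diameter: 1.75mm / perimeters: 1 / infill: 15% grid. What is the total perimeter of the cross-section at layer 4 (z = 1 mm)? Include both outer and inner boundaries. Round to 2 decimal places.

At z = 1 mm: the 22.5×9 cube contributes its full rectangle (perimeter 63.00 mm); (rotated 45° about Z; rotation is an isometry so areas/perimeters/island counts are preserved). Overall, the cross-section is a single solid region. Total boundary length (outer) = 63.00 mm.

63.00 mm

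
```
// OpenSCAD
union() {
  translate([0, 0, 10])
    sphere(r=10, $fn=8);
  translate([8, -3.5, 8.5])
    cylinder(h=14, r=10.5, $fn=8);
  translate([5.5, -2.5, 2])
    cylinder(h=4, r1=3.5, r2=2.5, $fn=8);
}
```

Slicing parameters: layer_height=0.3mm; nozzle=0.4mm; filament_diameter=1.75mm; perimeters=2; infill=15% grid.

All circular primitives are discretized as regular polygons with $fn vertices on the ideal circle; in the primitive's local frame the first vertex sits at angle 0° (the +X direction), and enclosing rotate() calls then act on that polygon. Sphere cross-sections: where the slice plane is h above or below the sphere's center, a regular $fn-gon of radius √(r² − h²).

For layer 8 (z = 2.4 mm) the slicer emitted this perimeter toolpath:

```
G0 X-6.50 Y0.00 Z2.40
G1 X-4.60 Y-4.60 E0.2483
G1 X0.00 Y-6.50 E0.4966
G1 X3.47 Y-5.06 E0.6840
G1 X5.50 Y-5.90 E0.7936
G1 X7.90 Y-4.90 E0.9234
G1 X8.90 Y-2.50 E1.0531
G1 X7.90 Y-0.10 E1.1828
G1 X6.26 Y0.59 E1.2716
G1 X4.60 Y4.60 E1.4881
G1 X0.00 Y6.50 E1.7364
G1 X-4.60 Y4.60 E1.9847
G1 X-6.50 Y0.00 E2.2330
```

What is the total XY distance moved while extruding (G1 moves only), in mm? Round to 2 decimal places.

44.76 mm

Sum the Euclidean lengths of each G1 segment: total = 44.76 mm.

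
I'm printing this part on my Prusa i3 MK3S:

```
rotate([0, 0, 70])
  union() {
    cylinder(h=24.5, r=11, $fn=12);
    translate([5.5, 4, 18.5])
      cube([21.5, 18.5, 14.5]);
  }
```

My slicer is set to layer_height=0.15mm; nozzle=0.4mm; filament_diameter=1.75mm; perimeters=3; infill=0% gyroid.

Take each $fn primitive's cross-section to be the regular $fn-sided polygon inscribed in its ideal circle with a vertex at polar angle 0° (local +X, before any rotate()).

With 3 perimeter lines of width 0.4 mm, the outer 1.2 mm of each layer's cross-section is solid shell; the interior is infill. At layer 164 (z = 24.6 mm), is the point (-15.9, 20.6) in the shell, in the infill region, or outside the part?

shell

At z = 24.6 mm: the cylinder does not reach this height (z outside [0, 24.5]); the 21.5×18.5 cube at (5.5, 4) contributes its full rectangle; Combining (union): only the 21.5×18.5 cube at (5.5, 4) is present, so the union is just that shape — 1 connected region; (rotated 70° about Z; rotation is an isometry so areas/perimeters/island counts are preserved). Overall, the cross-section is a single solid region. Undo the 70° rotation: the query point maps to (13.920, 21.987) in the un-rotated model frame. The nearest boundary edge runs (27.00, 22.50)→(5.50, 22.50); distance from the point to it = 0.51 mm. The point is inside the cross-section, 0.51 mm from the nearest boundary — within the 1.2 mm shell band (3 × 0.4).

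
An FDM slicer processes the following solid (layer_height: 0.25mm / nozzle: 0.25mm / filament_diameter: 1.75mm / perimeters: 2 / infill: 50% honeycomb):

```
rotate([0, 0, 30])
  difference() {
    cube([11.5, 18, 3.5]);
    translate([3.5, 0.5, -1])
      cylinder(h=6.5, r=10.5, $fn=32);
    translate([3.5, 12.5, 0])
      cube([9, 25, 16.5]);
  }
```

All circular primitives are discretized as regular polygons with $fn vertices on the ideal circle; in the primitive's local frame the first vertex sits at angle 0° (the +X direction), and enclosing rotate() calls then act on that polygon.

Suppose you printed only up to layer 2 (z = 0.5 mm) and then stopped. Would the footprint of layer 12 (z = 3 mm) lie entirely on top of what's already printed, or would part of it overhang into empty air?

entirely on top

Compare the two slices. At z = 0.5: the cube is present — its section is the full 11.5×18 rectangle (area 207.00 mm²); the cylinder at (3.5, 0.5): section is a regular 32-gon, circumradius r=10.5 (area = (32/2)·10.500²·sin(360°/32) = 344.14 mm²); the cube at (3.5, 12.5) (footprint 9×25) is included at this height (area 225.00 mm²); After the difference (first − rest): starting from the 11.5×18 cube (207.00 mm²), the r=10.5 cylinder at (3.5, 0.5) partially overlaps it — only the 116.33 mm² overlap (of its 344.14 mm²) is removed, clipping the outline; the 9×25 cube at (3.5, 12.5) partially overlaps it — only the 44.00 mm² overlap (of its 225.00 mm²) is removed, clipping the outline — area = 46.67 mm²; (whole slice rotated 30° about Z — lengths, areas and connectivity unchanged). At z = 3: the 11.5×18 cube contributes its full rectangle (area 207.00 mm²); the r=10.5 cylinder at (3.5, 0.5) gives a regular 32-gon of circumradius 10.5 (constant along its height) (area = (32/2)·10.500²·sin(360°/32) = 344.14 mm²); the 9×25 cube at (3.5, 12.5) contributes its full rectangle (area 225.00 mm²); Subtracting the remaining from the first: starting from the 11.5×18 cube (207.00 mm²), the r=10.5 cylinder at (3.5, 0.5) partially overlaps it — only the 116.33 mm² overlap (of its 344.14 mm²) is removed, clipping the outline; the 9×25 cube at (3.5, 12.5) partially overlaps it — only the 44.00 mm² overlap (of its 225.00 mm²) is removed, clipping the outline — area = 46.67 mm²; (rotated 30° about Z; rotation is an isometry so areas/perimeters/island counts are preserved). Checking containment: the cross-section at z = 3 is a subset of the cross-section at z = 0.5.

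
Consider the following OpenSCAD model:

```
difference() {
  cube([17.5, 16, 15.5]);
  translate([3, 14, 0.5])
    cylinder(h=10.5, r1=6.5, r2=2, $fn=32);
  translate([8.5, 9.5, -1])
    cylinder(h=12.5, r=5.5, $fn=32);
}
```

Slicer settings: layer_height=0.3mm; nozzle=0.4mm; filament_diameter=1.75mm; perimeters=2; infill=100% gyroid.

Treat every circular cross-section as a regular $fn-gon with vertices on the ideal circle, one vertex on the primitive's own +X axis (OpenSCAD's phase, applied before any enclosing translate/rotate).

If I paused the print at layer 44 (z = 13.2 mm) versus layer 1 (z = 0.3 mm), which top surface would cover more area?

layer 44 (z = 13.2 mm)

Layer 44 (z = 13.2): the cube is present — its section is the full 17.5×16 rectangle (area 280.00 mm²); the cone at (3, 14) is absent (z outside [0.5, 11]); the cylinder at (8.5, 9.5) is not intersected at this z (z outside [-1, 11.5]); After the difference (first − rest): none of the subtracted shapes is present at this height, so the 17.5×16 cube is unchanged — area = 280.00 mm². So its area = 280.00 mm². Layer 1 (z = 0.3): the cube is present — its section is the full 17.5×16 rectangle (area 280.00 mm²); the cone at (3, 14) does not reach this height (z outside [0.5, 11]); the cylinder at (8.5, 9.5): section is a regular 32-gon, circumradius r=5.5 (area = (32/2)·5.500²·sin(360°/32) = 94.42 mm²); After the difference (first − rest): starting from the 17.5×16 cube (280.00 mm²), the r=5.5 cylinder at (8.5, 9.5) lies wholly inside it (removes its full 94.42 mm² and its 34.50 mm outline becomes a hole wall) — area = 185.58 mm². So its area = 185.58 mm². Layer 44 is larger (280.00 vs 185.58 mm²).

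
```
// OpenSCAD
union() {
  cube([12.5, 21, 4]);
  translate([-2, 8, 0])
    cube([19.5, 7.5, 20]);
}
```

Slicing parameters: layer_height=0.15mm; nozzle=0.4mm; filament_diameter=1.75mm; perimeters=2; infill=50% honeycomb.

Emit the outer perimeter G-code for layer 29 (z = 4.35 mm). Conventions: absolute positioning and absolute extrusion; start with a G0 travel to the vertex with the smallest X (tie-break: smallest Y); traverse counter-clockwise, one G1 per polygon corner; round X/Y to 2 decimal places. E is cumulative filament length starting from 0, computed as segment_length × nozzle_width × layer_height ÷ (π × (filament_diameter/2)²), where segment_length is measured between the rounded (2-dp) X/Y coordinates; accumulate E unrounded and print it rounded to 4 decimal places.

At z = 4.35 mm: the cube is absent (z outside [0, 4]); the cube at (-2, 8) (footprint 19.5×7.5) is included at this height; Merging all regions: only the 19.5×7.5 cube at (-2, 8) is present, so the union is just that shape — 1 connected region. The outline is a single polygon with 4 vertices. Extrusion per mm of travel: 0.4 × 0.15 / (π × 0.875²) = 0.024945. Accumulating E over each segment gives final E = 1.3470.

G0 X-2.00 Y8.00 Z4.35
G1 X17.50 Y8.00 E0.4864
G1 X17.50 Y15.50 E0.6735
G1 X-2.00 Y15.50 E1.1599
G1 X-2.00 Y8.00 E1.3470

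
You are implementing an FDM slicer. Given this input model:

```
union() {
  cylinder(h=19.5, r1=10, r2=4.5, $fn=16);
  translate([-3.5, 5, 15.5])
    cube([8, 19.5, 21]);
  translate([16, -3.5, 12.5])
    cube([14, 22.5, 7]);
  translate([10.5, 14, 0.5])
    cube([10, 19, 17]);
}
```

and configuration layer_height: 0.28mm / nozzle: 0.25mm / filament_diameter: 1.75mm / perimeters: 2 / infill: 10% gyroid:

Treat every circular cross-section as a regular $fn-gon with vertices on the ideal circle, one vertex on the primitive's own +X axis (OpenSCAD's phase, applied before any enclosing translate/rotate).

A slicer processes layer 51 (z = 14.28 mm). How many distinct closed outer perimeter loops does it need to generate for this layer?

2

At z = 14.28 mm: the cone contributes a regular 16-gon of circumradius 5.972 (interpolated between r1=10 and r2=4.5 at t=0.732); the cube at (-3.5, 5) does not reach this height (z outside [15.5, 36.5]); the cube at (16, -3.5) (footprint 14×22.5) is included at this height; the cube at (10.5, 14) (footprint 10×19) is included at this height; Taking the union: the regions partially overlap (shared area 22.50 mm²), so overlapping operands fuse into one piece — 2 connected regions. The result has 2 disconnected regions.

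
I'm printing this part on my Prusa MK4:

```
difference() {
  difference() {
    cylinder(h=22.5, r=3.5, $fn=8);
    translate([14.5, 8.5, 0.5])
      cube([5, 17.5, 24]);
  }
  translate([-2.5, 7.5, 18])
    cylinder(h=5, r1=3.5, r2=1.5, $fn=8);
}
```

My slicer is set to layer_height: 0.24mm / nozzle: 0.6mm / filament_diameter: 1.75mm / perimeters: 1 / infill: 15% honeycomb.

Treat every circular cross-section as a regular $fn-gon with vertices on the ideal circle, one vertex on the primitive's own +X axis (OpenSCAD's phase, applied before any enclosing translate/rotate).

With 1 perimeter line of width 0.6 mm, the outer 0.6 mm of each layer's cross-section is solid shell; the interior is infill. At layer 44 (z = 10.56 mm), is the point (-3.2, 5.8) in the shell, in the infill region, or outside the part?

At z = 10.56 mm: the r=3.5 cylinder gives a regular 8-gon of circumradius 3.5 (constant along its height); the 5×17.5 cube at (14.5, 8.5) contributes its full rectangle; After the difference (first − rest): starting from the r=3.5 cylinder, the 5×17.5 cube at (14.5, 8.5) misses the remaining region (no effect) — 1 connected region; the cone at (-2.5, 7.5) does not reach this height (z outside [18, 23]); Taking the first minus the rest: none of the subtracted shapes is present at this height, so that combined region is unchanged — 1 connected region. Overall, the cross-section is a single solid region. The nearest boundary edge runs (-2.47, 2.47)→(0.00, 3.50); distance from the point to it = 3.35 mm. The point is not inside any of the regions above, so it lies outside the cross-section (3.35 mm from the nearest boundary).

outside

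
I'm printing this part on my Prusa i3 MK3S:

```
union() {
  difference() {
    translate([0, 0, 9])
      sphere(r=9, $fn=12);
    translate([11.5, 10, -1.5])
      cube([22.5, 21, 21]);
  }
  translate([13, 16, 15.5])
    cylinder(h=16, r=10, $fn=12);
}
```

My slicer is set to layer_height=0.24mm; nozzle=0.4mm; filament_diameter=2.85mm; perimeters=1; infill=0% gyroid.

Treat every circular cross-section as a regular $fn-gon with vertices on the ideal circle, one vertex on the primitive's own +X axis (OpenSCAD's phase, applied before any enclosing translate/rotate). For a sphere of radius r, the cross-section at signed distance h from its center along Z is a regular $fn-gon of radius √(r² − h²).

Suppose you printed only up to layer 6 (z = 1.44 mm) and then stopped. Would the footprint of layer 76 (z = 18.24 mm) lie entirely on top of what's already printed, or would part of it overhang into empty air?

Compare the two slices. At z = 1.44: the r=9 sphere slices to a regular 12-gon of circumradius 4.883 (√(r²−h²) with h=7.56 from center) (area = (12/2)·4.883²·sin(360°/12) = 71.54 mm²); the 22.5×21 cube at (11.5, 10) contributes its full rectangle (area 472.50 mm²); After the difference (first − rest): starting from the r=9 sphere (71.54 mm²), the 22.5×21 cube at (11.5, 10) misses the remaining region (no effect) — area = 71.54 mm²; the cylinder at (13, 16) is absent (z outside [15.5, 31.5]); Combining (union): only the result so far is present, so the union is just that shape — area = 71.54 mm². At z = 18.24: the sphere is not intersected at this z (|z−center|=9.240 > r=9); the cube at (11.5, 10) (footprint 22.5×21) is included at this height (area 472.50 mm²); Taking the first minus the rest: the first operand is absent here, so nothing remains; the r=10 cylinder at (13, 16) gives a regular 12-gon of circumradius 10 (constant along its height) (area = (12/2)·10.000²·sin(360°/12) = 300.00 mm²); Taking the union: only the r=10 cylinder at (13, 16) is present, so the union is just that shape — area = 300.00 mm². Checking containment: at z = 18.24 the cross-section extends beyond the z = 1.44 cross-section by about 300.00 mm².

part overhangs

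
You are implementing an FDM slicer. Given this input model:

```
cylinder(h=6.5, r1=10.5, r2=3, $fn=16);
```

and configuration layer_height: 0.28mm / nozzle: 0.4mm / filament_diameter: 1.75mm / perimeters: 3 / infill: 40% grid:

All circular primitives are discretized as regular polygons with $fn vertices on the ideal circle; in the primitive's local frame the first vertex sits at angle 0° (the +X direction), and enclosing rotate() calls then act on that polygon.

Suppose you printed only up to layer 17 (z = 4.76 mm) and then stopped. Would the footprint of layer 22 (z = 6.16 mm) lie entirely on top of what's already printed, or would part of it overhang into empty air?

entirely on top

Compare the two slices. At z = 4.76: the cone: at t=0.732 of its height the radius interpolates to r₁+(r₂−r₁)t = 5.008, giving a regular 16-gon of that circumradius (area = (16/2)·5.008²·sin(360°/16) = 76.77 mm²). At z = 6.16: the cone: at t=0.948 of its height the radius interpolates to r₁+(r₂−r₁)t = 3.392, giving a regular 16-gon of that circumradius (area = (16/2)·3.392²·sin(360°/16) = 35.23 mm²). Checking containment: the cross-section at z = 6.16 is a subset of the cross-section at z = 4.76.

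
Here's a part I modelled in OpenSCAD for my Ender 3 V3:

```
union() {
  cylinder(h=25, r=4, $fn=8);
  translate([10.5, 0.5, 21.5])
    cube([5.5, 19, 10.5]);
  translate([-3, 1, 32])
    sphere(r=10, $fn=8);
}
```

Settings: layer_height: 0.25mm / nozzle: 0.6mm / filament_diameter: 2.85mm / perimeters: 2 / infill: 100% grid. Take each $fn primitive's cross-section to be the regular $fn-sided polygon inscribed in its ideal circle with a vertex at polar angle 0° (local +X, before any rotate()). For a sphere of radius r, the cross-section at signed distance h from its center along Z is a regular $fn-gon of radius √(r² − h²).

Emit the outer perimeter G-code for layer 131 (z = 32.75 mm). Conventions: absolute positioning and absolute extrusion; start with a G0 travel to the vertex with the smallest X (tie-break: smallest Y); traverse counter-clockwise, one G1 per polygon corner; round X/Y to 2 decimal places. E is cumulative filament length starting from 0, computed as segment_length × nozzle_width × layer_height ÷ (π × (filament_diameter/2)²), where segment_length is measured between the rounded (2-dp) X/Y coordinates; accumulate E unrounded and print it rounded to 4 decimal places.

G0 X-12.97 Y1.00 Z32.75
G1 X-10.05 Y-6.05 E0.1794
G1 X-3.00 Y-8.97 E0.3588
G1 X4.05 Y-6.05 E0.5383
G1 X6.97 Y1.00 E0.7177
G1 X4.05 Y8.05 E0.8971
G1 X-3.00 Y10.97 E1.0765
G1 X-10.05 Y8.05 E1.2560
G1 X-12.97 Y1.00 E1.4354

At z = 32.75 mm: the cylinder is absent (z outside [0, 25]); the cube at (10.5, 0.5) is not intersected at this z (z outside [21.5, 32]); the sphere at (-3, 1): section is a regular 8-gon, circumradius = √(r²−h²) = √(10²−0.75²) = 9.972; Combining (union): only the r=10 sphere at (-3, 1) is present, so the union is just that shape — 1 connected region. The outline is a single polygon with 8 vertices. Extrusion per mm of travel: 0.6 × 0.25 / (π × 1.425²) = 0.023513. Accumulating E over each segment gives final E = 1.4354.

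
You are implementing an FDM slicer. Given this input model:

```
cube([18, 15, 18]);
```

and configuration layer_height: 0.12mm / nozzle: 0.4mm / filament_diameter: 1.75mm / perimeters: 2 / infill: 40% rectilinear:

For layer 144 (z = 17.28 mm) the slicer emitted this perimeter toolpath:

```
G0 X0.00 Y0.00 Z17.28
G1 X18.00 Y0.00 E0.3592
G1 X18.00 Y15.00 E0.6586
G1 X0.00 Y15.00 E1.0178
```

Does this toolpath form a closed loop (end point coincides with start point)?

no

Start point (G0): (0.00, 0.00). End point (last G1): the path does not return to the start — open.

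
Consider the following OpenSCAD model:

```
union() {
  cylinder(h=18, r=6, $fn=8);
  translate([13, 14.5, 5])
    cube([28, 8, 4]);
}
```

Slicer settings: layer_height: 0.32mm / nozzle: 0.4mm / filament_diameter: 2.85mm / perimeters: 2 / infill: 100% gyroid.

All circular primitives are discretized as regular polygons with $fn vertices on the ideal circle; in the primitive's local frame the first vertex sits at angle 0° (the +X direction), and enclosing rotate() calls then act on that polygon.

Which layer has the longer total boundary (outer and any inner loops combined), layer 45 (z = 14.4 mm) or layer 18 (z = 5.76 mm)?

layer 18 (z = 5.76 mm)

Layer 45 (z = 14.4): the r=6 cylinder gives a regular 8-gon of circumradius 6 (constant along its height) (perimeter = 2·8·6.000·sin(180°/8) = 36.74 mm); the cube at (13, 14.5) is not intersected at this z (z outside [5, 9]); Combining (union): only the r=6 cylinder is present, so the union is just that shape — boundary = 36.74 mm. So its perimeter = 36.74 mm. Layer 18 (z = 5.76): the r=6 cylinder contributes a regular 8-gon of circumradius 6 (perimeter = 2·8·6.000·sin(180°/8) = 36.74 mm); the cube at (13, 14.5) (footprint 28×8) is included at this height (perimeter 72.00 mm); Merging all regions: the 2 present regions are separate (no shared area or edge), so areas and boundary lengths simply add and each stays a separate island — boundary = 108.74 mm. So its perimeter = 108.74 mm. Layer 18 is larger (108.74 vs 36.74 mm).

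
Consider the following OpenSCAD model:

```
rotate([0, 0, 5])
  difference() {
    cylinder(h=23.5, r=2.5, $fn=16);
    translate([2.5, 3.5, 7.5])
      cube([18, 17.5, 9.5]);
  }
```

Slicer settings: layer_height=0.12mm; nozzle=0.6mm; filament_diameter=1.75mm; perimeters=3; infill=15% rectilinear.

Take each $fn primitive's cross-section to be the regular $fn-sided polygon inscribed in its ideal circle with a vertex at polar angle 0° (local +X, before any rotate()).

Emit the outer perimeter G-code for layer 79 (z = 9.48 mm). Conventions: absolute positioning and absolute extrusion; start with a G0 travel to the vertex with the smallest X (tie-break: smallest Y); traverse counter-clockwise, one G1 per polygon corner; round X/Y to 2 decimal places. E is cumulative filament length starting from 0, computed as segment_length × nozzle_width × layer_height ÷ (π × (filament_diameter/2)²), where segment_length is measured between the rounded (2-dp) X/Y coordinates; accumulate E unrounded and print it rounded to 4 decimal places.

At z = 9.48 mm: the cylinder: section is a regular 16-gon, circumradius r=2.5; the cube at (2.5, 3.5) is present — its section is the full 18×17.5 rectangle; After the difference (first − rest): starting from the r=2.5 cylinder, the 18×17.5 cube at (2.5, 3.5) misses the remaining region (no effect) — 1 connected region; (rotated 5° about Z; rotation is an isometry so areas/perimeters/island counts are preserved). The outline is a single polygon with 16 vertices. Extrusion per mm of travel: 0.6 × 0.12 / (π × 0.875²) = 0.029934. Accumulating E over each segment gives final E = 0.4672.

G0 X-2.49 Y-0.22 Z9.48
G1 X-2.22 Y-1.15 E0.0290
G1 X-1.61 Y-1.92 E0.0584
G1 X-0.75 Y-2.38 E0.0876
G1 X0.22 Y-2.49 E0.1168
G1 X1.15 Y-2.22 E0.1458
G1 X1.92 Y-1.61 E0.1752
G1 X2.38 Y-0.75 E0.2044
G1 X2.49 Y0.22 E0.2336
G1 X2.22 Y1.15 E0.2626
G1 X1.61 Y1.92 E0.2920
G1 X0.75 Y2.38 E0.3212
G1 X-0.22 Y2.49 E0.3504
G1 X-1.15 Y2.22 E0.3794
G1 X-1.92 Y1.61 E0.4088
G1 X-2.38 Y0.75 E0.4380
G1 X-2.49 Y-0.22 E0.4672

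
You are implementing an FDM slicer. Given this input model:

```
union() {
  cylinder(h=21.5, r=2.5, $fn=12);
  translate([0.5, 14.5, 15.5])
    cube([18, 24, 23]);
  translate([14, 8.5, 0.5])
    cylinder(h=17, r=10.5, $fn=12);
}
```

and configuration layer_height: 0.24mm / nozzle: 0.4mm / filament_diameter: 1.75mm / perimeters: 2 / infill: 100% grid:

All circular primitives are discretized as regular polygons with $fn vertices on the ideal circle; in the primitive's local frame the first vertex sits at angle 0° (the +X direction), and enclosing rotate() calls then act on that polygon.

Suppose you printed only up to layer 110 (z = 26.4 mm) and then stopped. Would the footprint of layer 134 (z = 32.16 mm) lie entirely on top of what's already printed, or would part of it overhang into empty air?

entirely on top

Compare the two slices. At z = 26.4: the cylinder is not intersected at this z (z outside [0, 21.5]); the cube at (0.5, 14.5) is present — its section is the full 18×24 rectangle (area 432.00 mm²); the cylinder at (14, 8.5) does not reach this height (z outside [0.5, 17.5]); Combining (union): only the 18×24 cube at (0.5, 14.5) is present, so the union is just that shape — area = 432.00 mm². At z = 32.16: the cylinder does not reach this height (z outside [0, 21.5]); the cube at (0.5, 14.5) is present — its section is the full 18×24 rectangle (area 432.00 mm²); the cylinder at (14, 8.5) does not reach this height (z outside [0.5, 17.5]); Combining (union): only the 18×24 cube at (0.5, 14.5) is present, so the union is just that shape — area = 432.00 mm². Checking containment: the cross-section at z = 32.16 is a subset of the cross-section at z = 26.4.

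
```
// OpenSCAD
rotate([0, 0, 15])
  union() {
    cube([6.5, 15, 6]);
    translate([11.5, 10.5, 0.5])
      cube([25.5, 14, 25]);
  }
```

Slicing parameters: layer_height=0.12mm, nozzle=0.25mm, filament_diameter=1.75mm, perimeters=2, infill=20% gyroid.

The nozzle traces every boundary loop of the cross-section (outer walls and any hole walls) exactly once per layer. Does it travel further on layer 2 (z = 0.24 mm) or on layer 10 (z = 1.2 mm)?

layer 10 (z = 1.2 mm)

Layer 2 (z = 0.24): the cube is present — its section is the full 6.5×15 rectangle (perimeter 43.00 mm); the cube at (11.5, 10.5) does not reach this height (z outside [0.5, 25.5]); Combining (union): only the 6.5×15 cube is present, so the union is just that shape — boundary = 43.00 mm; (rotated 15° about Z; rotation is an isometry so areas/perimeters/island counts are preserved). So its perimeter = 43.00 mm. Layer 10 (z = 1.2): the cube (footprint 6.5×15) is included at this height (perimeter 43.00 mm); the 25.5×14 cube at (11.5, 10.5) contributes its full rectangle (perimeter 79.00 mm); Combining (union): the 2 present regions are separate (no shared area or edge), so areas and boundary lengths simply add and each stays a separate island — boundary = 122.00 mm; (rotated 15° about Z; rotation is an isometry so areas/perimeters/island counts are preserved). So its perimeter = 122.00 mm. Layer 10 is larger (122.00 vs 43.00 mm).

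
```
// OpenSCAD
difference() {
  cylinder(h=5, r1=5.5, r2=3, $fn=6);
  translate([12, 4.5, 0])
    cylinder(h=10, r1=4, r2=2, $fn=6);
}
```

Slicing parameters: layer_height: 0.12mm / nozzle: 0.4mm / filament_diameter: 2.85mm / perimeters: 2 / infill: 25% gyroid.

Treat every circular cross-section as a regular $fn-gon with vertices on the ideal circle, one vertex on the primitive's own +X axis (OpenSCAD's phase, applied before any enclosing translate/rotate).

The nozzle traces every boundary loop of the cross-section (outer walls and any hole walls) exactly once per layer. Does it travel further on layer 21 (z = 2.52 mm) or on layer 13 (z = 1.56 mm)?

Layer 21 (z = 2.52): the cone (r1=5.5→r2=3) has section circumradius 4.240 here — a regular 6-gon (perimeter = 2·6·4.240·sin(180°/6) = 25.44 mm); the cone at (12, 4.5) contributes a regular 6-gon of circumradius 3.496 (interpolated between r1=4 and r2=2 at t=0.252) (perimeter = 2·6·3.496·sin(180°/6) = 20.98 mm); Taking the first minus the rest: starting from the cone, the cone at (12, 4.5) misses the remaining region (no effect) — boundary = 25.44 mm. So its perimeter = 25.44 mm. Layer 13 (z = 1.56): the cone (r1=5.5→r2=3) has section circumradius 4.720 here — a regular 6-gon (perimeter = 2·6·4.720·sin(180°/6) = 28.32 mm); the cone at (12, 4.5) contributes a regular 6-gon of circumradius 3.688 (interpolated between r1=4 and r2=2 at t=0.156) (perimeter = 2·6·3.688·sin(180°/6) = 22.13 mm); Subtracting the remaining from the first: starting from the cone, the cone at (12, 4.5) misses the remaining region (no effect) — boundary = 28.32 mm. So its perimeter = 28.32 mm. Layer 13 is larger (28.32 vs 25.44 mm).

layer 13 (z = 1.56 mm)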